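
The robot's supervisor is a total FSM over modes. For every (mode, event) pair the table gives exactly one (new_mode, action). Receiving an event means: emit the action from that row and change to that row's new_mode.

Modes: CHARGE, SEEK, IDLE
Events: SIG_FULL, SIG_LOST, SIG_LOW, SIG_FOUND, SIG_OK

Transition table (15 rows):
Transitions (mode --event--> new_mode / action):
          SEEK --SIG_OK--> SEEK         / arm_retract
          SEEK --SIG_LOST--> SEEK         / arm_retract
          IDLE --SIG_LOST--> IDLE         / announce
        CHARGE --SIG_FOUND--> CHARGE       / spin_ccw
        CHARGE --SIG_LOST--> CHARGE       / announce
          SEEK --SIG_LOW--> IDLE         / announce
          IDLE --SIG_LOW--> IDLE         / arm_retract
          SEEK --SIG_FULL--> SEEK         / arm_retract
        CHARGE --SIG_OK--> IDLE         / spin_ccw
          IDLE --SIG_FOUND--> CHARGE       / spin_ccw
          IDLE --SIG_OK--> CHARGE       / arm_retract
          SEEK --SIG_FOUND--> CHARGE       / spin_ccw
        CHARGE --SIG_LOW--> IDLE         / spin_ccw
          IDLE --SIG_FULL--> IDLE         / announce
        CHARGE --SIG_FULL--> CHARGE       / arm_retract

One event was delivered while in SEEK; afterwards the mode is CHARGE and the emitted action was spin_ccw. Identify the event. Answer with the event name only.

SIG_FOUND

try SIG_FULL: (SEEK, SIG_FULL) → (SEEK, arm_retract)
try SIG_LOST: (SEEK, SIG_LOST) → (SEEK, arm_retract)
try SIG_LOW: (SEEK, SIG_LOW) → (IDLE, announce)
try SIG_FOUND: (SEEK, SIG_FOUND) → (CHARGE, spin_ccw)  ← matches
try SIG_OK: (SEEK, SIG_OK) → (SEEK, arm_retract)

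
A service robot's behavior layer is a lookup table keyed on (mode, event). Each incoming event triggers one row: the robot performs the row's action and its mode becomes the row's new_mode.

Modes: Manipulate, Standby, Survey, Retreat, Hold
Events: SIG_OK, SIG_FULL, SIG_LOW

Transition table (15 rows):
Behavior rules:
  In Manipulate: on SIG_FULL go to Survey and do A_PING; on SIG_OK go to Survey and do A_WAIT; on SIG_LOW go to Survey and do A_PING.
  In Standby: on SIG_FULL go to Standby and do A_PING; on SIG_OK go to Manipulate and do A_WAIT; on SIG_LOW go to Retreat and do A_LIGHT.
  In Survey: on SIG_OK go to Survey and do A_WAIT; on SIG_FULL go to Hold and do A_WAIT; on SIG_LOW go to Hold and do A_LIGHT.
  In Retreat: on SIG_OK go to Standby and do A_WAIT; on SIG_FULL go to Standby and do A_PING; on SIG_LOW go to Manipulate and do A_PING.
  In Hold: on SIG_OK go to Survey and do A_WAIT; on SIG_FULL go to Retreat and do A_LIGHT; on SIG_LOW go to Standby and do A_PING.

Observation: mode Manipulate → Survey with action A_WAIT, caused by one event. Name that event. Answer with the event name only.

try SIG_OK: (Manipulate, SIG_OK) → (Survey, A_WAIT)  ← matches
try SIG_FULL: (Manipulate, SIG_FULL) → (Survey, A_PING)
try SIG_LOW: (Manipulate, SIG_LOW) → (Survey, A_PING)

SIG_OK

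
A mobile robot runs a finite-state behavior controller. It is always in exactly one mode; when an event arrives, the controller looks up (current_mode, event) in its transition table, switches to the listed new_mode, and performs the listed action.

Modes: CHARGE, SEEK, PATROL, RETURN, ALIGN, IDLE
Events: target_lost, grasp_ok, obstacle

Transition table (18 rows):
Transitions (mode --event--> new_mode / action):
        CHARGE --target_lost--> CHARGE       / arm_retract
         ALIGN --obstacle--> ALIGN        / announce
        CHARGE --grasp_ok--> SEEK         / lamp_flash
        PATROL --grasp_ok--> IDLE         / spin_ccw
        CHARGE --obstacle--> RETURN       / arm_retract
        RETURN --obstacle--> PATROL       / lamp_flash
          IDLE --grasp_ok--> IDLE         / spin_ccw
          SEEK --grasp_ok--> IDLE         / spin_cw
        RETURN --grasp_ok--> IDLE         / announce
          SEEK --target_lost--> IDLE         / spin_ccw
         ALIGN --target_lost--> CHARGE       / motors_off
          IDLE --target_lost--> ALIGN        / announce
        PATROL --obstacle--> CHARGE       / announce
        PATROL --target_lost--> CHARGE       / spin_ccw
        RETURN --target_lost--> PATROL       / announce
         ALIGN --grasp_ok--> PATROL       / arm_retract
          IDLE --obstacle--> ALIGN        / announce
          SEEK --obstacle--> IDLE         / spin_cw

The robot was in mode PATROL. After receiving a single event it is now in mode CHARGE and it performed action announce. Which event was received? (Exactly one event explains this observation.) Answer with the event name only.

obstacle

try target_lost: (PATROL, target_lost) → (CHARGE, spin_ccw)
try grasp_ok: (PATROL, grasp_ok) → (IDLE, spin_ccw)
try obstacle: (PATROL, obstacle) → (CHARGE, announce)  ← matches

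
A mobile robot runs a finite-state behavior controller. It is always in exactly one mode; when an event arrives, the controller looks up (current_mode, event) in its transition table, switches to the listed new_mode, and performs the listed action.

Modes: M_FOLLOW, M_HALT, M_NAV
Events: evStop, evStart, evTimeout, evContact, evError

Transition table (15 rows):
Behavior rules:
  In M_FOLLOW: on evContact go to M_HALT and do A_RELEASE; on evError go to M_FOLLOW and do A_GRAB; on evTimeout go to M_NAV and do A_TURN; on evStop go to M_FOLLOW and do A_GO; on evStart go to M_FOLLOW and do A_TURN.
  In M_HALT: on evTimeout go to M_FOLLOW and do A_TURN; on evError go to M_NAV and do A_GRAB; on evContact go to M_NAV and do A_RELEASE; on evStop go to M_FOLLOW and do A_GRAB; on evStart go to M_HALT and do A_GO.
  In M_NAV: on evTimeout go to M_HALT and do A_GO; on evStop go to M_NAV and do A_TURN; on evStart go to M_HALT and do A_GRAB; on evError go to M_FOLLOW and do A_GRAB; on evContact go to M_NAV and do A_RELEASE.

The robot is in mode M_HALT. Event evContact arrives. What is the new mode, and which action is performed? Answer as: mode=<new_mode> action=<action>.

current mode = M_HALT; filter table to that mode:
  (M_HALT, evTimeout) → (M_FOLLOW, A_TURN)
  (M_HALT, evError) → (M_NAV, A_GRAB)
  (M_HALT, evContact) → (M_NAV, A_RELEASE)  ← event matches
  (M_HALT, evStop) → (M_FOLLOW, A_GRAB)
  (M_HALT, evStart) → (M_HALT, A_GO)
event = evContact selects (M_NAV, A_RELEASE)

mode=M_NAV action=A_RELEASE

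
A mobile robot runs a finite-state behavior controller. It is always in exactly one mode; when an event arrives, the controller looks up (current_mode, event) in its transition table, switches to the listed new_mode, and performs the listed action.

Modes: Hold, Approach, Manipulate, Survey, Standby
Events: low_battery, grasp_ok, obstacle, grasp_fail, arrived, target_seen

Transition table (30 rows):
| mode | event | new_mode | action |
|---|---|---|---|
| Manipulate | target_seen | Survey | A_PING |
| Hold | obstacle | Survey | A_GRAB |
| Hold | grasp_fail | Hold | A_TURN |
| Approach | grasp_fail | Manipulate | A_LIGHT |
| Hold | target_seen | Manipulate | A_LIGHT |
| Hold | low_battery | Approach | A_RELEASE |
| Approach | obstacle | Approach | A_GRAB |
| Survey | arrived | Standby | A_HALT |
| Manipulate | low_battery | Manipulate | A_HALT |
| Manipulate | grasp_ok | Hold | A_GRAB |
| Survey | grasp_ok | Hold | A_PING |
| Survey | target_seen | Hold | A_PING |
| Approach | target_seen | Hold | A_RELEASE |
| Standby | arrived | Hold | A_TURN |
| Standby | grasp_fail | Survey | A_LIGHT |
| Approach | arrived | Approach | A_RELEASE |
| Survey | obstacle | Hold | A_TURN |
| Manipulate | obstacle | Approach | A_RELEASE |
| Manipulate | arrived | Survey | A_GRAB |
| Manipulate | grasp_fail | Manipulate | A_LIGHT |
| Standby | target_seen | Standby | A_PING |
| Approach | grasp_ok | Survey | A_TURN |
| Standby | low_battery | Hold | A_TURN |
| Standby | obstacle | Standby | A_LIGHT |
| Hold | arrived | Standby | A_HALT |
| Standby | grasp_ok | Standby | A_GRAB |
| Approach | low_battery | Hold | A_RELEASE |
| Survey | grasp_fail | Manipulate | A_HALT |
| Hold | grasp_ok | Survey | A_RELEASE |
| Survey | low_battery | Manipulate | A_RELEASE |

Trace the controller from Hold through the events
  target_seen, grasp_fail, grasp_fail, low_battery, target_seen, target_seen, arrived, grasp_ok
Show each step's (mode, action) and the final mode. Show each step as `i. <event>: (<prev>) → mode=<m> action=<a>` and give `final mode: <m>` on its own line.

1. target_seen: (Hold) → mode=Manipulate action=A_LIGHT
2. grasp_fail: (Manipulate) → mode=Manipulate action=A_LIGHT
3. grasp_fail: (Manipulate) → mode=Manipulate action=A_LIGHT
4. low_battery: (Manipulate) → mode=Manipulate action=A_HALT
5. target_seen: (Manipulate) → mode=Survey action=A_PING
6. target_seen: (Survey) → mode=Hold action=A_PING
7. arrived: (Hold) → mode=Standby action=A_HALT
8. grasp_ok: (Standby) → mode=Standby action=A_GRAB

final mode: Standby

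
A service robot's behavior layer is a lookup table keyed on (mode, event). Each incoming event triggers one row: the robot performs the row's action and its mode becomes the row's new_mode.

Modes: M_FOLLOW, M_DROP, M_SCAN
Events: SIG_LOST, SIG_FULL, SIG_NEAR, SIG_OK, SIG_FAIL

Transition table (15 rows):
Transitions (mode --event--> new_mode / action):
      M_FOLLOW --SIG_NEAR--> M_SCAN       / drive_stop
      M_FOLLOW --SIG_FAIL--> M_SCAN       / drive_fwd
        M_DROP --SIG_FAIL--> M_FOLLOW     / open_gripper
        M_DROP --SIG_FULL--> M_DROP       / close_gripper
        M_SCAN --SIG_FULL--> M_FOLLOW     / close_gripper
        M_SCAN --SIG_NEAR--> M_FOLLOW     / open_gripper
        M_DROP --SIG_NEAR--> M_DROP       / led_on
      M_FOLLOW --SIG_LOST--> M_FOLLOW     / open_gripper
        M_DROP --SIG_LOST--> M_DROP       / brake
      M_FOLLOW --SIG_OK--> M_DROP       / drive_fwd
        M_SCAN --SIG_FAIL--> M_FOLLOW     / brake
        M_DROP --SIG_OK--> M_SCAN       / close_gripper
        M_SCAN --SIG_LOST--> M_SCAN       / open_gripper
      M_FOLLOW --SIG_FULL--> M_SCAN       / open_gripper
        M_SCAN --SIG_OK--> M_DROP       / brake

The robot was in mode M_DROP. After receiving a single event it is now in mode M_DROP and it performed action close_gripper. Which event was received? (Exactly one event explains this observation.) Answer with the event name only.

try SIG_LOST: (M_DROP, SIG_LOST) → (M_DROP, brake)
try SIG_FULL: (M_DROP, SIG_FULL) → (M_DROP, close_gripper)  ← matches
try SIG_NEAR: (M_DROP, SIG_NEAR) → (M_DROP, led_on)
try SIG_OK: (M_DROP, SIG_OK) → (M_SCAN, close_gripper)
try SIG_FAIL: (M_DROP, SIG_FAIL) → (M_FOLLOW, open_gripper)

SIG_FULL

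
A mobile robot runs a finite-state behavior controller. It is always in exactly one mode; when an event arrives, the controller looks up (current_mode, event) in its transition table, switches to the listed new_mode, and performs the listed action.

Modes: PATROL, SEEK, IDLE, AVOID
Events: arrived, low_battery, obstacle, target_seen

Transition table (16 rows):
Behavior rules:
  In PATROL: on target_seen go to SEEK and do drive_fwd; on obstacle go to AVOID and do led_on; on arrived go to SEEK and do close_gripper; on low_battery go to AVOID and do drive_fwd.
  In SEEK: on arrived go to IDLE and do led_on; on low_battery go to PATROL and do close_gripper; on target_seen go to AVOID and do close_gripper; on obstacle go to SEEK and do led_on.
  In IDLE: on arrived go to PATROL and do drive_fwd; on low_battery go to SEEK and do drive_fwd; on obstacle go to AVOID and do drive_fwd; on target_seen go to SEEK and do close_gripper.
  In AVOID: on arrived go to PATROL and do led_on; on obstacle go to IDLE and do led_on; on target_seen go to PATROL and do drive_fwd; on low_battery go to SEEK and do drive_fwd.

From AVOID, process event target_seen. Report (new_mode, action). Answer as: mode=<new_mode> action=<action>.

current mode = AVOID; filter table to that mode:
  (AVOID, arrived) → (PATROL, led_on)
  (AVOID, obstacle) → (IDLE, led_on)
  (AVOID, target_seen) → (PATROL, drive_fwd)  ← event matches
  (AVOID, low_battery) → (SEEK, drive_fwd)
event = target_seen selects (PATROL, drive_fwd)

mode=PATROL action=drive_fwd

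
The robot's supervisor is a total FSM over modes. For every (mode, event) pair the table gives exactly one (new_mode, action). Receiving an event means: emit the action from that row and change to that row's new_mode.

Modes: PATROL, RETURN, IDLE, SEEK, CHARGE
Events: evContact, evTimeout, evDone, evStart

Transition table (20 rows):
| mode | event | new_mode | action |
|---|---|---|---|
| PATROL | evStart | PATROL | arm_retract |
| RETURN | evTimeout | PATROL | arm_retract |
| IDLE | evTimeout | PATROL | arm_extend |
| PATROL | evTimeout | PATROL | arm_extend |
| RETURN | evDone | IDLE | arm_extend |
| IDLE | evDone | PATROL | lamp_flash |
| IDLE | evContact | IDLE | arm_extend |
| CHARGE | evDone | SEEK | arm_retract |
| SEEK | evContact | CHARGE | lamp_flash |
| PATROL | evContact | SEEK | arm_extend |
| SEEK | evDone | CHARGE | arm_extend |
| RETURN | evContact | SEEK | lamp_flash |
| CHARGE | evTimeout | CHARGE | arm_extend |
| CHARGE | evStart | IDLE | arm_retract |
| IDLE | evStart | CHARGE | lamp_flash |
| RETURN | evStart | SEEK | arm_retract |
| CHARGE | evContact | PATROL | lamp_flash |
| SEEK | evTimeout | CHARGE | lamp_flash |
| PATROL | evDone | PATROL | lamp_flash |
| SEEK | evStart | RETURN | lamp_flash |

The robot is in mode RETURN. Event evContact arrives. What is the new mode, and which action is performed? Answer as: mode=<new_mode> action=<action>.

current mode = RETURN; filter table to that mode:
  (RETURN, evTimeout) → (PATROL, arm_retract)
  (RETURN, evDone) → (IDLE, arm_extend)
  (RETURN, evContact) → (SEEK, lamp_flash)  ← event matches
  (RETURN, evStart) → (SEEK, arm_retract)
event = evContact selects (SEEK, lamp_flash)

mode=SEEK action=lamp_flash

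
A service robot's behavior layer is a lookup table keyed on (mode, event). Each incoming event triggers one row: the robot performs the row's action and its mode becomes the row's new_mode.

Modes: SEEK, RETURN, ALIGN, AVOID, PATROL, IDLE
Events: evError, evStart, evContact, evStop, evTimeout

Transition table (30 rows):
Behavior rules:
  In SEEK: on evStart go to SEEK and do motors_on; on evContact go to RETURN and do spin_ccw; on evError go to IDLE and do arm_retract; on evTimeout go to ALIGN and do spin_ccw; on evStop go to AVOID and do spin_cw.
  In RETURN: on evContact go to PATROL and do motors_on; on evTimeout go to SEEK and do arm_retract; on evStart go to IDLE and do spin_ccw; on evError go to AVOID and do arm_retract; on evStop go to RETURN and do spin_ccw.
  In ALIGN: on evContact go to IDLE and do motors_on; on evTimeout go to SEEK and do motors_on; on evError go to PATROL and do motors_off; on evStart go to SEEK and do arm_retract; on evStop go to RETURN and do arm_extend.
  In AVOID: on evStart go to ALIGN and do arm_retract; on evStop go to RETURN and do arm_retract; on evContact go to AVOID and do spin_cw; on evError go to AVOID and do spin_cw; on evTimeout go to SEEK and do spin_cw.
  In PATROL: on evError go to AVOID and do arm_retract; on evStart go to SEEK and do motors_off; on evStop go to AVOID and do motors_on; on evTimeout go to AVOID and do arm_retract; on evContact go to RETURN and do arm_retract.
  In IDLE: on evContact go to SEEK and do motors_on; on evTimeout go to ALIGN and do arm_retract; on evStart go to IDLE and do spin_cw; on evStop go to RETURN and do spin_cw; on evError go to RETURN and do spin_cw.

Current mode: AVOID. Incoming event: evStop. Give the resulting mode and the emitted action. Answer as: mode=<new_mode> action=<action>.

mode=RETURN action=arm_retract

current mode = AVOID; filter table to that mode:
  (AVOID, evStart) → (ALIGN, arm_retract)
  (AVOID, evStop) → (RETURN, arm_retract)  ← event matches
  (AVOID, evContact) → (AVOID, spin_cw)
  (AVOID, evError) → (AVOID, spin_cw)
  (AVOID, evTimeout) → (SEEK, spin_cw)
event = evStop selects (RETURN, arm_retract)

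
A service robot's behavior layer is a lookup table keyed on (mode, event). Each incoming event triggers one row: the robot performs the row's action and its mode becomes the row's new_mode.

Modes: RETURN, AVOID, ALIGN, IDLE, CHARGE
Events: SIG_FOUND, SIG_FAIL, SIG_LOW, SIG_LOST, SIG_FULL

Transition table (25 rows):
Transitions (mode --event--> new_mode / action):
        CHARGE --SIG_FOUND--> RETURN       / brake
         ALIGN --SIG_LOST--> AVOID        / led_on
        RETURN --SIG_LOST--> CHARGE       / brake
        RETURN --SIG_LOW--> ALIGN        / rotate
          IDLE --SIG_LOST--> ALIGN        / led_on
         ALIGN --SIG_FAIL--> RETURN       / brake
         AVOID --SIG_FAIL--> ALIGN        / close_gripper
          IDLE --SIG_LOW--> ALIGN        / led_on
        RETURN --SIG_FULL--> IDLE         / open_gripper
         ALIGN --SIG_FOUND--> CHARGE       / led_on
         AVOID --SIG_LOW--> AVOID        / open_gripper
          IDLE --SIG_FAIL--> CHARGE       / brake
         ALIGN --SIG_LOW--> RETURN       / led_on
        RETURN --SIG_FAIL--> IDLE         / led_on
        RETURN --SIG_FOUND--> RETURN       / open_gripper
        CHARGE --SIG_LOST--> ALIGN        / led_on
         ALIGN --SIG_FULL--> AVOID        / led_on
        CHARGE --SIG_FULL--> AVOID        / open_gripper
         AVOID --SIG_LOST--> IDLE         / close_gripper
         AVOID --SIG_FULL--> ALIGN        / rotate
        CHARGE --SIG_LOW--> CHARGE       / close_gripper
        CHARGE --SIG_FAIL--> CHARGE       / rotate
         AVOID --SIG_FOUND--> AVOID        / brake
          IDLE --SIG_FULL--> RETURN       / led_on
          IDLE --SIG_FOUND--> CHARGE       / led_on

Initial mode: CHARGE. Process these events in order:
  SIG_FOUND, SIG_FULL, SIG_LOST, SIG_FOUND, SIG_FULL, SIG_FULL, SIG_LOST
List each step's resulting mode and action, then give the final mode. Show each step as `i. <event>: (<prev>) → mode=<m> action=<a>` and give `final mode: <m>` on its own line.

final mode: AVOID

1. SIG_FOUND: (CHARGE) → mode=RETURN action=brake
2. SIG_FULL: (RETURN) → mode=IDLE action=open_gripper
3. SIG_LOST: (IDLE) → mode=ALIGN action=led_on
4. SIG_FOUND: (ALIGN) → mode=CHARGE action=led_on
5. SIG_FULL: (CHARGE) → mode=AVOID action=open_gripper
6. SIG_FULL: (AVOID) → mode=ALIGN action=rotate
7. SIG_LOST: (ALIGN) → mode=AVOID action=led_on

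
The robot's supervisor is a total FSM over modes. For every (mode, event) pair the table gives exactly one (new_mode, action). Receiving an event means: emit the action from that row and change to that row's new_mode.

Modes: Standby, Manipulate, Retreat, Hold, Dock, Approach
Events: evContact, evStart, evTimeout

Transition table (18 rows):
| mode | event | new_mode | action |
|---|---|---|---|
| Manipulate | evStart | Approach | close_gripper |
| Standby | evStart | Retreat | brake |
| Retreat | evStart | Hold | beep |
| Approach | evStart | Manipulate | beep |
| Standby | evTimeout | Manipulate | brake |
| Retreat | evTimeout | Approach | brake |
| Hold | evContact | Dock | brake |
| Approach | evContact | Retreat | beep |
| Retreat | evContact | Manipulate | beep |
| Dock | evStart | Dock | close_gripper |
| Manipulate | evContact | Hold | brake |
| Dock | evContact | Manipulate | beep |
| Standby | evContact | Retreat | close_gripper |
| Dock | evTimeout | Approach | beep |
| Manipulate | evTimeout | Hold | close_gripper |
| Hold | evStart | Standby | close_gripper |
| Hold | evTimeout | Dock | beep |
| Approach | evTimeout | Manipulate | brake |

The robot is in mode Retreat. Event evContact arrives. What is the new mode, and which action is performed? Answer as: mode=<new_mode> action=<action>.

current mode = Retreat; filter table to that mode:
  (Retreat, evStart) → (Hold, beep)
  (Retreat, evTimeout) → (Approach, brake)
  (Retreat, evContact) → (Manipulate, beep)  ← event matches
event = evContact selects (Manipulate, beep)

mode=Manipulate action=beep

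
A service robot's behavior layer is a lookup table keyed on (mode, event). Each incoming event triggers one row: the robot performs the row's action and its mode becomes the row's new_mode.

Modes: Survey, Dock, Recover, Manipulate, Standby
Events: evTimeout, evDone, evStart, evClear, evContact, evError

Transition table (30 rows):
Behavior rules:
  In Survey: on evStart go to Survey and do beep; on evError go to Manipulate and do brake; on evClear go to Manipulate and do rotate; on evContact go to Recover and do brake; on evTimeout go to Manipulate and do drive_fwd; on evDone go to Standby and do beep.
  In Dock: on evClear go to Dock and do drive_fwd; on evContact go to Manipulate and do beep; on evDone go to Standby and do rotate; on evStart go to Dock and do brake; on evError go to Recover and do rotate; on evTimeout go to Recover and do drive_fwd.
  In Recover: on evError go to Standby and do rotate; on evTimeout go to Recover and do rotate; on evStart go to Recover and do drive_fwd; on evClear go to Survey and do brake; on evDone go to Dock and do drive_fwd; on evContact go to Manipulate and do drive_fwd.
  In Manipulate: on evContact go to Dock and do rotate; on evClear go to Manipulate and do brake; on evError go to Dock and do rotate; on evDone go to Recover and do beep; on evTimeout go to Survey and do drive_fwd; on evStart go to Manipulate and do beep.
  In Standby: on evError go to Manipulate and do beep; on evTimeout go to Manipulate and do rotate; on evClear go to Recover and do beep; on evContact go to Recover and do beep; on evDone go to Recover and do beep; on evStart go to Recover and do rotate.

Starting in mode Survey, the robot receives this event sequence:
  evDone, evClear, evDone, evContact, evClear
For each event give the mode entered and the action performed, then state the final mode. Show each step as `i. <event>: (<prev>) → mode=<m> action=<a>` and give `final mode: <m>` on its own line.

final mode: Manipulate

1. evDone: (Survey) → mode=Standby action=beep
2. evClear: (Standby) → mode=Recover action=beep
3. evDone: (Recover) → mode=Dock action=drive_fwd
4. evContact: (Dock) → mode=Manipulate action=beep
5. evClear: (Manipulate) → mode=Manipulate action=brake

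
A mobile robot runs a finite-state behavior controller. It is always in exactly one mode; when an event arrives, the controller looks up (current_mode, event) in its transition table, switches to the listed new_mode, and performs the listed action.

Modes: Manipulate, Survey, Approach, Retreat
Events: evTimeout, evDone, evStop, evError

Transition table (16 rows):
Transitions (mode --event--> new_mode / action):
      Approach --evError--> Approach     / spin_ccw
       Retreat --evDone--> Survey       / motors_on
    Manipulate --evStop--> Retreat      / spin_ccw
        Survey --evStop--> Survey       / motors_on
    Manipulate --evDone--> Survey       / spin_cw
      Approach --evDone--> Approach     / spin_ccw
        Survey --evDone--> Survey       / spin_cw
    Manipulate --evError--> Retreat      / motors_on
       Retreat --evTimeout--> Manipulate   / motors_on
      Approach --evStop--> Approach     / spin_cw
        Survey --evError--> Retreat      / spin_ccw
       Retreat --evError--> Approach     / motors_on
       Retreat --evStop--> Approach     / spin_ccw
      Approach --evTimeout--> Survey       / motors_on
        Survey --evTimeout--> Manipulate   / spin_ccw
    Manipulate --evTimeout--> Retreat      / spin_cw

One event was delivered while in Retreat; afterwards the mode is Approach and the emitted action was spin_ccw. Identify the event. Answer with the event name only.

evStop

try evTimeout: (Retreat, evTimeout) → (Manipulate, motors_on)
try evDone: (Retreat, evDone) → (Survey, motors_on)
try evStop: (Retreat, evStop) → (Approach, spin_ccw)  ← matches
try evError: (Retreat, evError) → (Approach, motors_on)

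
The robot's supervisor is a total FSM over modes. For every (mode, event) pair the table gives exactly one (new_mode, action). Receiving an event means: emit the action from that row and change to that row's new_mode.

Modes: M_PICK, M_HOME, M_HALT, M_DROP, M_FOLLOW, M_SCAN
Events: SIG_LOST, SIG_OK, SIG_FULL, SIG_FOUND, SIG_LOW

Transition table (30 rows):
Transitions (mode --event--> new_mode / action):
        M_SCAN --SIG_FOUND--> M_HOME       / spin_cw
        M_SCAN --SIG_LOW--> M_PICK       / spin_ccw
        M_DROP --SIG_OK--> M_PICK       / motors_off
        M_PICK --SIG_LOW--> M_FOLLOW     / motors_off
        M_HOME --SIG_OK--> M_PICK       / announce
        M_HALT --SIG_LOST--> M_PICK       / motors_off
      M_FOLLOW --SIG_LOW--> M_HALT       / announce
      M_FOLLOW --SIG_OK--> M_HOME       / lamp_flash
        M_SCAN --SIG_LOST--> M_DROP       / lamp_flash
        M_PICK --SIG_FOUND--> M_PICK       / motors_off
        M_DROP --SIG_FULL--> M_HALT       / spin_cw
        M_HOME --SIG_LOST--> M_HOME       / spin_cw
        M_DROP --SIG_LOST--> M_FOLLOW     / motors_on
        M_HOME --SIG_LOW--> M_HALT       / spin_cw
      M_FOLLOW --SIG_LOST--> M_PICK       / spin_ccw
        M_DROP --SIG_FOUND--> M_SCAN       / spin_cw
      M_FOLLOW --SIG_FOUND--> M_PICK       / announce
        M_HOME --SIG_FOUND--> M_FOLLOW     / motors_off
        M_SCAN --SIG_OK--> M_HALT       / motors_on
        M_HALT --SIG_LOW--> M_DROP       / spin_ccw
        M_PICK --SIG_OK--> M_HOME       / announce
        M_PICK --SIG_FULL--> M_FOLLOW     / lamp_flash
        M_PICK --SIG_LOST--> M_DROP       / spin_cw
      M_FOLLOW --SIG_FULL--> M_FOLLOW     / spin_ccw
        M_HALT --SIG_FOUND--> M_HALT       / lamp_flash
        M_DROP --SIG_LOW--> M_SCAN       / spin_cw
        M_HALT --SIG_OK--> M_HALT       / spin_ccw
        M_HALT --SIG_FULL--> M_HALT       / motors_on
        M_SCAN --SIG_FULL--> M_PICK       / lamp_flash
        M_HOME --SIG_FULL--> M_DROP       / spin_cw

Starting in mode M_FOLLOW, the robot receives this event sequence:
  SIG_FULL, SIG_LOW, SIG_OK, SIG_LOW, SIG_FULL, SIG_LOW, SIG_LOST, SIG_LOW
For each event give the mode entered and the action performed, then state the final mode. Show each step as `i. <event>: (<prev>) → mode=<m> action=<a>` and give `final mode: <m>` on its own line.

1. SIG_FULL: (M_FOLLOW) → mode=M_FOLLOW action=spin_ccw
2. SIG_LOW: (M_FOLLOW) → mode=M_HALT action=announce
3. SIG_OK: (M_HALT) → mode=M_HALT action=spin_ccw
4. SIG_LOW: (M_HALT) → mode=M_DROP action=spin_ccw
5. SIG_FULL: (M_DROP) → mode=M_HALT action=spin_cw
6. SIG_LOW: (M_HALT) → mode=M_DROP action=spin_ccw
7. SIG_LOST: (M_DROP) → mode=M_FOLLOW action=motors_on
8. SIG_LOW: (M_FOLLOW) → mode=M_HALT action=announce

final mode: M_HALT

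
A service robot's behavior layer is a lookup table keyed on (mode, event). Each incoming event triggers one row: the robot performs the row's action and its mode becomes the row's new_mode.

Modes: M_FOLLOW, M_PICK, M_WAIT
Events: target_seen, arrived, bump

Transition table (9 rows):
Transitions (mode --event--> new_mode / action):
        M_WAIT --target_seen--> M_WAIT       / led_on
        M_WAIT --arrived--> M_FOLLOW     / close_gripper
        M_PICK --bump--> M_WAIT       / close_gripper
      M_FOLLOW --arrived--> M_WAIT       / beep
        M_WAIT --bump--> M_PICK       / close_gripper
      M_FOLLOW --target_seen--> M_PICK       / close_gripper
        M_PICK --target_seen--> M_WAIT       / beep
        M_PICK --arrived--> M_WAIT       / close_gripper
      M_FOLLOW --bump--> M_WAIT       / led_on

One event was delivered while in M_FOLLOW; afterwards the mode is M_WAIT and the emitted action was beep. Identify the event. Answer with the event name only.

try target_seen: (M_FOLLOW, target_seen) → (M_PICK, close_gripper)
try arrived: (M_FOLLOW, arrived) → (M_WAIT, beep)  ← matches
try bump: (M_FOLLOW, bump) → (M_WAIT, led_on)

arrived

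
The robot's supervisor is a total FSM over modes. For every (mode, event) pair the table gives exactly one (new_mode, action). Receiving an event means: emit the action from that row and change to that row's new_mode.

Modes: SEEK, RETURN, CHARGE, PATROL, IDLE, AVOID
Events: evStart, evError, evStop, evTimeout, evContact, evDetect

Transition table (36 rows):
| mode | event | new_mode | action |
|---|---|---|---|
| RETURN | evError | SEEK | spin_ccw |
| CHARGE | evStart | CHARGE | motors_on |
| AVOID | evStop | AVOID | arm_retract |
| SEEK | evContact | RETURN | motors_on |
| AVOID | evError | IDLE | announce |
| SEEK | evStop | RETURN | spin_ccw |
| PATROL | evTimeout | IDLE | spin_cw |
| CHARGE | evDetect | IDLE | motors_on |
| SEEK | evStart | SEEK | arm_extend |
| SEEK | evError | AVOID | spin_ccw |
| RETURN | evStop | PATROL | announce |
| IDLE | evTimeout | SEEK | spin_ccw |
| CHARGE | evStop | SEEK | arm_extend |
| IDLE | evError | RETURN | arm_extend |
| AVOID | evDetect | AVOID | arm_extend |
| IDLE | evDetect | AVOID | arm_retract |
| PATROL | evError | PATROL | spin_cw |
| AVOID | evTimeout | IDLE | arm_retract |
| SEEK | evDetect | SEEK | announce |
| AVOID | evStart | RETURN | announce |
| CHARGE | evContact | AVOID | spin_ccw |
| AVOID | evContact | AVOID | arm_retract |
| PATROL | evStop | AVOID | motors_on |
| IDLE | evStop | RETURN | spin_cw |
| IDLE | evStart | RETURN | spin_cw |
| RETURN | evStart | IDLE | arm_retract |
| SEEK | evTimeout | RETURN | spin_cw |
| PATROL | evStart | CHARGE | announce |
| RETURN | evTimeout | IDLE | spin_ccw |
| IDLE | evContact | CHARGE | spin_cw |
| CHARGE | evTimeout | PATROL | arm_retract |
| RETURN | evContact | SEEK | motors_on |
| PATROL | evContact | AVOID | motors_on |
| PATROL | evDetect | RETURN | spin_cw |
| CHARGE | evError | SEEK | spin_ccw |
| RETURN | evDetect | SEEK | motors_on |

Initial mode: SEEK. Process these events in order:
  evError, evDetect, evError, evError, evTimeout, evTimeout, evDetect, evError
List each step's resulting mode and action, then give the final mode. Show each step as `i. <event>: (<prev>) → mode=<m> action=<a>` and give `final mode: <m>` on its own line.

1. evError: (SEEK) → mode=AVOID action=spin_ccw
2. evDetect: (AVOID) → mode=AVOID action=arm_extend
3. evError: (AVOID) → mode=IDLE action=announce
4. evError: (IDLE) → mode=RETURN action=arm_extend
5. evTimeout: (RETURN) → mode=IDLE action=spin_ccw
6. evTimeout: (IDLE) → mode=SEEK action=spin_ccw
7. evDetect: (SEEK) → mode=SEEK action=announce
8. evError: (SEEK) → mode=AVOID action=spin_ccw

final mode: AVOID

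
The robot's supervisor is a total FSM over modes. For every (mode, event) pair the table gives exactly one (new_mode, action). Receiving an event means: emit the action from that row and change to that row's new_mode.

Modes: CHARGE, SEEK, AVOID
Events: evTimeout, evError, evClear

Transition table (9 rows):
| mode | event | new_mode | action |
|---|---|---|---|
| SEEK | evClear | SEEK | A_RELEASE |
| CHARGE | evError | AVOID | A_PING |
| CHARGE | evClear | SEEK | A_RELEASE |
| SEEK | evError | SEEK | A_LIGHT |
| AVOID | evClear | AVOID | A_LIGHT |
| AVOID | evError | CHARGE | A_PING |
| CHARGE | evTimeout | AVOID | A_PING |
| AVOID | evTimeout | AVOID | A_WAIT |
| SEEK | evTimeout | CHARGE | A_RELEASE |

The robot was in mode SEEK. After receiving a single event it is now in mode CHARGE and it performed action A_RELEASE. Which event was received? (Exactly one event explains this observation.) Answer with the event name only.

evTimeout

try evTimeout: (SEEK, evTimeout) → (CHARGE, A_RELEASE)  ← matches
try evError: (SEEK, evError) → (SEEK, A_LIGHT)
try evClear: (SEEK, evClear) → (SEEK, A_RELEASE)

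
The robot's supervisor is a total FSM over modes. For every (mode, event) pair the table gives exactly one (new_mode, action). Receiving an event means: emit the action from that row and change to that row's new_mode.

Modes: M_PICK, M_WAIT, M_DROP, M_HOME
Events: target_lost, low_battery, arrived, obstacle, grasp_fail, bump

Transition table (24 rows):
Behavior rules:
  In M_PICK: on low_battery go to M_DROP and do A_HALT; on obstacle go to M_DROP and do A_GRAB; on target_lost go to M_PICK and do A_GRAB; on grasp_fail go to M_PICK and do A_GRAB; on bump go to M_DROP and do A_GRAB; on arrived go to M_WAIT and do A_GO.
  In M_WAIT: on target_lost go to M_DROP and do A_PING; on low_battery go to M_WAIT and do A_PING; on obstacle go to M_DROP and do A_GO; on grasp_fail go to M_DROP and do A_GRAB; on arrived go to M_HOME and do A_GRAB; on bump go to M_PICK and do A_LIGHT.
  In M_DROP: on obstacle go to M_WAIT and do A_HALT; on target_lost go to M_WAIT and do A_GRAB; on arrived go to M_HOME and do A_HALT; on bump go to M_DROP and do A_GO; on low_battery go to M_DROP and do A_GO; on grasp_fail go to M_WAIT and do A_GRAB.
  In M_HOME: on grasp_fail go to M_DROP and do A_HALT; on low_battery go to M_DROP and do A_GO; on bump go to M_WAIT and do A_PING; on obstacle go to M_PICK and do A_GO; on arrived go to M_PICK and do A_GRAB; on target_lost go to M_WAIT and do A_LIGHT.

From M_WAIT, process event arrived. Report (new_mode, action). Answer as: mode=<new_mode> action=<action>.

current mode = M_WAIT; filter table to that mode:
  (M_WAIT, target_lost) → (M_DROP, A_PING)
  (M_WAIT, low_battery) → (M_WAIT, A_PING)
  (M_WAIT, obstacle) → (M_DROP, A_GO)
  (M_WAIT, grasp_fail) → (M_DROP, A_GRAB)
  (M_WAIT, arrived) → (M_HOME, A_GRAB)  ← event matches
  (M_WAIT, bump) → (M_PICK, A_LIGHT)
event = arrived selects (M_HOME, A_GRAB)

mode=M_HOME action=A_GRAB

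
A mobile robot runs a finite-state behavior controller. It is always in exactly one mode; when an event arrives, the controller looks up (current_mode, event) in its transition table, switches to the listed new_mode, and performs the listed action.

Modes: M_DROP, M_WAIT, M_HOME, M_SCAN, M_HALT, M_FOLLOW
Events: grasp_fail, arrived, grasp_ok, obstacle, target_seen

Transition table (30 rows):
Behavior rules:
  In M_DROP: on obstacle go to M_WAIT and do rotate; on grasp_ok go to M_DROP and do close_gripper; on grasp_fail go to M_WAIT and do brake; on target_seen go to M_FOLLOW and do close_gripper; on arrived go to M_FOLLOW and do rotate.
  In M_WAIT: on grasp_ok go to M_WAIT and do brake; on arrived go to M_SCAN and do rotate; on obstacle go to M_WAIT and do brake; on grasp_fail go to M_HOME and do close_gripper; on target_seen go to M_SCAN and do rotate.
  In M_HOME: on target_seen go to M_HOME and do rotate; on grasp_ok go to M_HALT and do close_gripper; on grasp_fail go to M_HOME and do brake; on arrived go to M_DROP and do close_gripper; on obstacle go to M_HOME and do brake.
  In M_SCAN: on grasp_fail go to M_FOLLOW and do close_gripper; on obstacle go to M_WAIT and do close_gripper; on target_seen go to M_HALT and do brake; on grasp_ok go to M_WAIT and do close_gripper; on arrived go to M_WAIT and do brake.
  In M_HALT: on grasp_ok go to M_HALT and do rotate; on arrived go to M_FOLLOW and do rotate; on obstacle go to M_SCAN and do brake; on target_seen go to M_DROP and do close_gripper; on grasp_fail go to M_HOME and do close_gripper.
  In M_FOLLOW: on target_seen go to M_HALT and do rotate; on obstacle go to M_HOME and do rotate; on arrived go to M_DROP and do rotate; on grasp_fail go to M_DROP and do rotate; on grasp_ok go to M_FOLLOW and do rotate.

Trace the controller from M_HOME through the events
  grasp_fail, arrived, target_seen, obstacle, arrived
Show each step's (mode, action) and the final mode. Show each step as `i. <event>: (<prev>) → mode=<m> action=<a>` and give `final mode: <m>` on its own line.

1. grasp_fail: (M_HOME) → mode=M_HOME action=brake
2. arrived: (M_HOME) → mode=M_DROP action=close_gripper
3. target_seen: (M_DROP) → mode=M_FOLLOW action=close_gripper
4. obstacle: (M_FOLLOW) → mode=M_HOME action=rotate
5. arrived: (M_HOME) → mode=M_DROP action=close_gripper

final mode: M_DROP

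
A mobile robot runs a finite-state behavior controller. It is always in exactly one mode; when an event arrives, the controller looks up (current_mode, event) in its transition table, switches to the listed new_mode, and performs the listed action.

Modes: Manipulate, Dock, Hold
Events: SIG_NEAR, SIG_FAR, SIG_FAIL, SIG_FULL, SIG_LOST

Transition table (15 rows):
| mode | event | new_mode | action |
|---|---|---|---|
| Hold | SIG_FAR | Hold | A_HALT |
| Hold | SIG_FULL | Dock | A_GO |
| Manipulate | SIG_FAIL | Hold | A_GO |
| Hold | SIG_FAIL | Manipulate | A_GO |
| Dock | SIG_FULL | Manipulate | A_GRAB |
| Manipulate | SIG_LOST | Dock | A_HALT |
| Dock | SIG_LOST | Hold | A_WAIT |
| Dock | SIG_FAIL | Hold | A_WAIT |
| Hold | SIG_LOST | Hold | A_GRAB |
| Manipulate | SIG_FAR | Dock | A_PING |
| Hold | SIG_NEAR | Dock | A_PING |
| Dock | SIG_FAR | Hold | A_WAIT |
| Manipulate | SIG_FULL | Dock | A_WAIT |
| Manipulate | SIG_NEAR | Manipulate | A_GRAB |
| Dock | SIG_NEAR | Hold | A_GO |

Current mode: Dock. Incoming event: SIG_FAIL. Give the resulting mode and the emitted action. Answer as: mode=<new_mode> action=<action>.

mode=Hold action=A_WAIT

current mode = Dock; filter table to that mode:
  (Dock, SIG_FULL) → (Manipulate, A_GRAB)
  (Dock, SIG_LOST) → (Hold, A_WAIT)
  (Dock, SIG_FAIL) → (Hold, A_WAIT)  ← event matches
  (Dock, SIG_FAR) → (Hold, A_WAIT)
  (Dock, SIG_NEAR) → (Hold, A_GO)
event = SIG_FAIL selects (Hold, A_WAIT)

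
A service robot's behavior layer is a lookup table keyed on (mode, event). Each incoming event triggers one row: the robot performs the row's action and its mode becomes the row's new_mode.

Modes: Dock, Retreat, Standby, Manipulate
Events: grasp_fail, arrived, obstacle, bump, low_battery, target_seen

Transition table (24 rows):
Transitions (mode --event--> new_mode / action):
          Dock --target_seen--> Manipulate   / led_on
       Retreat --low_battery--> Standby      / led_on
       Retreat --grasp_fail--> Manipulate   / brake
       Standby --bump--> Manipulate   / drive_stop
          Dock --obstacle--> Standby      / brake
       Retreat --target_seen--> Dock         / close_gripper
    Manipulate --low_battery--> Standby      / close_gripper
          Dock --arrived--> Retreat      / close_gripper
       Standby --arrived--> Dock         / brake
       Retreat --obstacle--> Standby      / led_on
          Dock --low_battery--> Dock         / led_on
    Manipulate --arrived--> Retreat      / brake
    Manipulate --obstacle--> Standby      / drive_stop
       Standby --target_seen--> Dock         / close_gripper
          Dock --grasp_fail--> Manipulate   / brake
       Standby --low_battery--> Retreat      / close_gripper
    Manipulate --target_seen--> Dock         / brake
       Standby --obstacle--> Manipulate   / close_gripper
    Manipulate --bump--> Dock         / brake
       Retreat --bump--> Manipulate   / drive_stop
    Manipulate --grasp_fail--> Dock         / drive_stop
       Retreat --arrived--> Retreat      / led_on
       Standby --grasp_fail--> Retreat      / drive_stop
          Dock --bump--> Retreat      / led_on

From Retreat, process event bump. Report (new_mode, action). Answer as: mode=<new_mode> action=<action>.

current mode = Retreat; filter table to that mode:
  (Retreat, low_battery) → (Standby, led_on)
  (Retreat, grasp_fail) → (Manipulate, brake)
  (Retreat, target_seen) → (Dock, close_gripper)
  (Retreat, obstacle) → (Standby, led_on)
  (Retreat, bump) → (Manipulate, drive_stop)  ← event matches
  (Retreat, arrived) → (Retreat, led_on)
event = bump selects (Manipulate, drive_stop)

mode=Manipulate action=drive_stop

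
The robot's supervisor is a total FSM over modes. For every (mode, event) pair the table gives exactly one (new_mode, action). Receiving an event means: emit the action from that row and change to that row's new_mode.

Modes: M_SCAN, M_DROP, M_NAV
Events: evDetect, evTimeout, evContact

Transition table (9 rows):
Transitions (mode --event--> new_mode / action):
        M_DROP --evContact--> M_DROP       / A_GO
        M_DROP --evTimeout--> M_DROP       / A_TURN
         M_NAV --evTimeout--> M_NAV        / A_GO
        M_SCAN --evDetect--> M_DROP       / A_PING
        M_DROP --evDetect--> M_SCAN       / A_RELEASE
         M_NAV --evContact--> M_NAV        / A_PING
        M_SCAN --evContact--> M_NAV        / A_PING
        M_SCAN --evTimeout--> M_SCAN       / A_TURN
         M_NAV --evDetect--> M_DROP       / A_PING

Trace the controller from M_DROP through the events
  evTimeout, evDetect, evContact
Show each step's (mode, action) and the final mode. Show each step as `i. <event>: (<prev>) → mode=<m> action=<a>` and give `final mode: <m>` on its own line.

1. evTimeout: (M_DROP) → mode=M_DROP action=A_TURN
2. evDetect: (M_DROP) → mode=M_SCAN action=A_RELEASE
3. evContact: (M_SCAN) → mode=M_NAV action=A_PING

final mode: M_NAV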